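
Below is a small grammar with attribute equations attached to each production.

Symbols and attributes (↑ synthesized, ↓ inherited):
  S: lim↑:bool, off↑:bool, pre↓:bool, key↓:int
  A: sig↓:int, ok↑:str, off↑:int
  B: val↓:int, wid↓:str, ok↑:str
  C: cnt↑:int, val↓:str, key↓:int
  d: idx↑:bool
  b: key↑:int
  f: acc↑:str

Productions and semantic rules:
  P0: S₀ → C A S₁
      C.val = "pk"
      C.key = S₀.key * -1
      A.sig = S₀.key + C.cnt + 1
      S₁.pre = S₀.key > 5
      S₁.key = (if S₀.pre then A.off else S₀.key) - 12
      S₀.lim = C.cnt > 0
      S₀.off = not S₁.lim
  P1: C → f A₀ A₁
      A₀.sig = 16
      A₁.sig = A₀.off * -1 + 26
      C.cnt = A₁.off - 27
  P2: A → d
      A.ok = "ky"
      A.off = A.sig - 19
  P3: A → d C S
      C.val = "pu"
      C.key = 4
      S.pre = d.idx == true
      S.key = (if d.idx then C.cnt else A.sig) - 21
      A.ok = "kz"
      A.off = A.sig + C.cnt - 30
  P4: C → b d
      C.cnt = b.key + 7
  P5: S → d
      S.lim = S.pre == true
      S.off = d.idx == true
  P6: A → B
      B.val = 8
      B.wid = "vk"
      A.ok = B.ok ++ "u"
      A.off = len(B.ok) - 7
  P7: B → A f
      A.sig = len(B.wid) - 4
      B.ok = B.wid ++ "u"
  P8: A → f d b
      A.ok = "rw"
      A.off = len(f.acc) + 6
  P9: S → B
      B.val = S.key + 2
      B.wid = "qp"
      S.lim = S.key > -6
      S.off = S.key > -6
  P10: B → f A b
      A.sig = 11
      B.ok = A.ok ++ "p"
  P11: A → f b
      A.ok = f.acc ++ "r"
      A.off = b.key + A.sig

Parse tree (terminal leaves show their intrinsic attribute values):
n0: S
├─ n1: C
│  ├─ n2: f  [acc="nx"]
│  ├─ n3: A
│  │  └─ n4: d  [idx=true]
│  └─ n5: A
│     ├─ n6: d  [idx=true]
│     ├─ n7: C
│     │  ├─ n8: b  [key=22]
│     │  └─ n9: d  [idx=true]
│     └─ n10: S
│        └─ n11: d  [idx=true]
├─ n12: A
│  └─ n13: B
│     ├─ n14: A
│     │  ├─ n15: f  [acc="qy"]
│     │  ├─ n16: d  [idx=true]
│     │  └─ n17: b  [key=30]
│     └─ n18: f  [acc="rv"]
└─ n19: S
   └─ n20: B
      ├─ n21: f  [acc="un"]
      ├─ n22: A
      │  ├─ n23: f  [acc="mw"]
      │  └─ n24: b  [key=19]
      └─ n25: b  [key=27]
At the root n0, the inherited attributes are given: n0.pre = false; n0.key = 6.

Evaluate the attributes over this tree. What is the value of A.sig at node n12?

1. n0.pre = false  [given at root]
2. n0.key = 6  [given at root]
3. n1.val = "pk"  ["pk"]
4. n1.key = -6  [S₀.key * -1]
5. n2.acc = "nx"  [terminal]
6. n3.sig = 16  [16]
7. n4.idx = true  [terminal]
8. n3.ok = "ky"  ["ky"]
9. n3.off = -3  [A.sig - 19]
10. n5.sig = 29  [A₀.off * -1 + 26]
11. n6.idx = true  [terminal]
12. n7.val = "pu"  ["pu"]
13. n7.key = 4  [4]
14. n8.key = 22  [terminal]
15. n9.idx = true  [terminal]
16. n7.cnt = 29  [b.key + 7]
17. n10.pre = true  [d.idx == true]
18. n10.key = 8  [(if d.idx then C.cnt else A.sig) - 21]
19. n11.idx = true  [terminal]
20. n10.lim = true  [S.pre == true]
21. n10.off = true  [d.idx == true]
22. n5.ok = "kz"  ["kz"]
23. n5.off = 28  [A.sig + C.cnt - 30]
24. n1.cnt = 1  [A₁.off - 27]
25. n12.sig = 8  [S₀.key + C.cnt + 1]
26. n13.val = 8  [8]
27. n13.wid = "vk"  ["vk"]
28. n14.sig = -2  [len(B.wid) - 4]
29. n15.acc = "qy"  [terminal]
30. n16.idx = true  [terminal]
31. n17.key = 30  [terminal]
32. n14.ok = "rw"  ["rw"]
33. n14.off = 8  [len(f.acc) + 6]
34. n18.acc = "rv"  [terminal]
35. n13.ok = "vku"  [B.wid ++ "u"]
36. n12.ok = "vkuu"  [B.ok ++ "u"]
37. n12.off = -4  [len(B.ok) - 7]
38. n19.pre = true  [S₀.key > 5]
39. n19.key = -6  [(if S₀.pre then A.off else S₀.key) - 12]
40. n20.val = -4  [S.key + 2]
41. n20.wid = "qp"  ["qp"]
42. n21.acc = "un"  [terminal]
43. n22.sig = 11  [11]
44. n23.acc = "mw"  [terminal]
45. n24.key = 19  [terminal]
46. n22.ok = "mwr"  [f.acc ++ "r"]
47. n22.off = 30  [b.key + A.sig]
48. n25.key = 27  [terminal]
49. n20.ok = "mwrp"  [A.ok ++ "p"]
50. n19.lim = false  [S.key > -6]
51. n19.off = false  [S.key > -6]
52. n0.lim = true  [C.cnt > 0]
53. n0.off = true  [not S₁.lim]

8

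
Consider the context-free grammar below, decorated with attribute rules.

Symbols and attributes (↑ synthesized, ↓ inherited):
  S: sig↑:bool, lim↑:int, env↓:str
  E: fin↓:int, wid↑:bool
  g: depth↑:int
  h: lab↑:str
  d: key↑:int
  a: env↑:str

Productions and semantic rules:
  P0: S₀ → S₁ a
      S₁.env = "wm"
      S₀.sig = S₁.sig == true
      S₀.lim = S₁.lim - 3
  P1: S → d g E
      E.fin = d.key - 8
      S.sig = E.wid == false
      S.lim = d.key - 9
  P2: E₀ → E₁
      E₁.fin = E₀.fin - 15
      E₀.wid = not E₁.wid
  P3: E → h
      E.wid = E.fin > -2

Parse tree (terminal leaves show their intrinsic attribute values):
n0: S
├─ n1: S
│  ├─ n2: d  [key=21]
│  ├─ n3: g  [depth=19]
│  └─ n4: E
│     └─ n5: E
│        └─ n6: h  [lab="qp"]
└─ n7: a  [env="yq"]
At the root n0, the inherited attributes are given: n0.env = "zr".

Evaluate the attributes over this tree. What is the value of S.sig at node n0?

1. n0.env = "zr"  [given at root]
2. n1.env = "wm"  ["wm"]
3. n2.key = 21  [terminal]
4. n3.depth = 19  [terminal]
5. n4.fin = 13  [d.key - 8]
6. n5.fin = -2  [E₀.fin - 15]
7. n6.lab = "qp"  [terminal]
8. n5.wid = false  [E.fin > -2]
9. n4.wid = true  [not E₁.wid]
10. n1.sig = false  [E.wid == false]
11. n1.lim = 12  [d.key - 9]
12. n7.env = "yq"  [terminal]
13. n0.sig = false  [S₁.sig == true]
14. n0.lim = 9  [S₁.lim - 3]

false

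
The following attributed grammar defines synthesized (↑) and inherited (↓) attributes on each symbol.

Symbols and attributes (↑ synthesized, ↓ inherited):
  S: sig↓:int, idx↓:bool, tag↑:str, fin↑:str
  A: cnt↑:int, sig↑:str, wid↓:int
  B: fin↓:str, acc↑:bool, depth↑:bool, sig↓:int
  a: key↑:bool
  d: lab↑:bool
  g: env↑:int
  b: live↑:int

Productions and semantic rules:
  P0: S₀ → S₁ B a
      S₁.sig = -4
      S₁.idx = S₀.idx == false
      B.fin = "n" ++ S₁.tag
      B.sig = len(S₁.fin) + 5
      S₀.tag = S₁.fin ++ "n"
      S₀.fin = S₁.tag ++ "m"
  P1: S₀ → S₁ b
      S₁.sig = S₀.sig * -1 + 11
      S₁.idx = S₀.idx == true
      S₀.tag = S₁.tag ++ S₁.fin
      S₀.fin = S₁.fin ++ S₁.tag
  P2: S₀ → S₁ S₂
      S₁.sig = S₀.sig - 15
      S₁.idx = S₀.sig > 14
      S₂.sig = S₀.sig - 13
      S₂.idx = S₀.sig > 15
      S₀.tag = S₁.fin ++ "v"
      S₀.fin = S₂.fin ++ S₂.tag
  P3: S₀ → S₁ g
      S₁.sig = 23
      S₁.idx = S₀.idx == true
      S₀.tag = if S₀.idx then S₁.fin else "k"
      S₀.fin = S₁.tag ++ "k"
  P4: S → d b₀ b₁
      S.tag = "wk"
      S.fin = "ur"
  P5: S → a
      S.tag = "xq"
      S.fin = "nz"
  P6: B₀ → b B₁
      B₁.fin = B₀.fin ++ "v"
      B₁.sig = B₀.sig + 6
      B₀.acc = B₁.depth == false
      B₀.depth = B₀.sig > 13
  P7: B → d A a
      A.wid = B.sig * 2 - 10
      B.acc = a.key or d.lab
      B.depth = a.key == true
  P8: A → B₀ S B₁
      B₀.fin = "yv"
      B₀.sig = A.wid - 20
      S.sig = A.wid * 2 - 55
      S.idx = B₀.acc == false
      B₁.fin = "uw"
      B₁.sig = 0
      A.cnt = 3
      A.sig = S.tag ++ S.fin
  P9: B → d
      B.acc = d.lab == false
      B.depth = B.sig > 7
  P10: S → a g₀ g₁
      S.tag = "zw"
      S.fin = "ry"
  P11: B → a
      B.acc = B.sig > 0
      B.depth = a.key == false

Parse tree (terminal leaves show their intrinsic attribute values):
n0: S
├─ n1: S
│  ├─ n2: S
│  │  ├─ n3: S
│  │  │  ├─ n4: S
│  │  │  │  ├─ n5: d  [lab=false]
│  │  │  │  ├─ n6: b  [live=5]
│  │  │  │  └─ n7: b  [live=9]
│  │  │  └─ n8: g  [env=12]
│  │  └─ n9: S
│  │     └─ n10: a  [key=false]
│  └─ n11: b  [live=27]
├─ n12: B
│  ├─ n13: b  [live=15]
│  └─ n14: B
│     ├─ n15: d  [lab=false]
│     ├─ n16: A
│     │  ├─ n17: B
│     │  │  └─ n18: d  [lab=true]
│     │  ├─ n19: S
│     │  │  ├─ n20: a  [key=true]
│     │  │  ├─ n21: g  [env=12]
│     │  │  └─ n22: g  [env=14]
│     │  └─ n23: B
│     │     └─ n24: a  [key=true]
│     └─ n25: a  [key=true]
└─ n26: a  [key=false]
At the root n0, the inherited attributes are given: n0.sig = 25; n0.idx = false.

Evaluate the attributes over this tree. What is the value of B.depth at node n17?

true

1. n0.sig = 25  [given at root]
2. n0.idx = false  [given at root]
3. n1.sig = -4  [-4]
4. n1.idx = true  [S₀.idx == false]
5. n2.sig = 15  [S₀.sig * -1 + 11]
6. n2.idx = true  [S₀.idx == true]
7. n3.sig = 0  [S₀.sig - 15]
8. n3.idx = true  [S₀.sig > 14]
9. n4.sig = 23  [23]
10. n4.idx = true  [S₀.idx == true]
11. n5.lab = false  [terminal]
12. n6.live = 5  [terminal]
13. n7.live = 9  [terminal]
14. n4.tag = "wk"  ["wk"]
15. n4.fin = "ur"  ["ur"]
16. n8.env = 12  [terminal]
17. n3.tag = "ur"  [if S₀.idx then S₁.fin else "k"]
18. n3.fin = "wkk"  [S₁.tag ++ "k"]
19. n9.sig = 2  [S₀.sig - 13]
20. n9.idx = false  [S₀.sig > 15]
21. n10.key = false  [terminal]
22. n9.tag = "xq"  ["xq"]
23. n9.fin = "nz"  ["nz"]
24. n2.tag = "wkkv"  [S₁.fin ++ "v"]
25. n2.fin = "nzxq"  [S₂.fin ++ S₂.tag]
26. n11.live = 27  [terminal]
27. n1.tag = "wkkvnzxq"  [S₁.tag ++ S₁.fin]
28. n1.fin = "nzxqwkkv"  [S₁.fin ++ S₁.tag]
29. n12.fin = "nwkkvnzxq"  ["n" ++ S₁.tag]
30. n12.sig = 13  [len(S₁.fin) + 5]
31. n13.live = 15  [terminal]
32. n14.fin = "nwkkvnzxqv"  [B₀.fin ++ "v"]
33. n14.sig = 19  [B₀.sig + 6]
34. n15.lab = false  [terminal]
35. n16.wid = 28  [B.sig * 2 - 10]
36. n17.fin = "yv"  ["yv"]
37. n17.sig = 8  [A.wid - 20]
38. n18.lab = true  [terminal]
39. n17.acc = false  [d.lab == false]
40. n17.depth = true  [B.sig > 7]
41. n19.sig = 1  [A.wid * 2 - 55]
42. n19.idx = true  [B₀.acc == false]
43. n20.key = true  [terminal]
44. n21.env = 12  [terminal]
45. n22.env = 14  [terminal]
46. n19.tag = "zw"  ["zw"]
47. n19.fin = "ry"  ["ry"]
48. n23.fin = "uw"  ["uw"]
49. n23.sig = 0  [0]
50. n24.key = true  [terminal]
51. n23.acc = false  [B.sig > 0]
52. n23.depth = false  [a.key == false]
53. n16.cnt = 3  [3]
54. n16.sig = "zwry"  [S.tag ++ S.fin]
55. n25.key = true  [terminal]
56. n14.acc = true  [a.key or d.lab]
57. n14.depth = true  [a.key == true]
58. n12.acc = false  [B₁.depth == false]
59. n12.depth = false  [B₀.sig > 13]
60. n26.key = false  [terminal]
61. n0.tag = "nzxqwkkvn"  [S₁.fin ++ "n"]
62. n0.fin = "wkkvnzxqm"  [S₁.tag ++ "m"]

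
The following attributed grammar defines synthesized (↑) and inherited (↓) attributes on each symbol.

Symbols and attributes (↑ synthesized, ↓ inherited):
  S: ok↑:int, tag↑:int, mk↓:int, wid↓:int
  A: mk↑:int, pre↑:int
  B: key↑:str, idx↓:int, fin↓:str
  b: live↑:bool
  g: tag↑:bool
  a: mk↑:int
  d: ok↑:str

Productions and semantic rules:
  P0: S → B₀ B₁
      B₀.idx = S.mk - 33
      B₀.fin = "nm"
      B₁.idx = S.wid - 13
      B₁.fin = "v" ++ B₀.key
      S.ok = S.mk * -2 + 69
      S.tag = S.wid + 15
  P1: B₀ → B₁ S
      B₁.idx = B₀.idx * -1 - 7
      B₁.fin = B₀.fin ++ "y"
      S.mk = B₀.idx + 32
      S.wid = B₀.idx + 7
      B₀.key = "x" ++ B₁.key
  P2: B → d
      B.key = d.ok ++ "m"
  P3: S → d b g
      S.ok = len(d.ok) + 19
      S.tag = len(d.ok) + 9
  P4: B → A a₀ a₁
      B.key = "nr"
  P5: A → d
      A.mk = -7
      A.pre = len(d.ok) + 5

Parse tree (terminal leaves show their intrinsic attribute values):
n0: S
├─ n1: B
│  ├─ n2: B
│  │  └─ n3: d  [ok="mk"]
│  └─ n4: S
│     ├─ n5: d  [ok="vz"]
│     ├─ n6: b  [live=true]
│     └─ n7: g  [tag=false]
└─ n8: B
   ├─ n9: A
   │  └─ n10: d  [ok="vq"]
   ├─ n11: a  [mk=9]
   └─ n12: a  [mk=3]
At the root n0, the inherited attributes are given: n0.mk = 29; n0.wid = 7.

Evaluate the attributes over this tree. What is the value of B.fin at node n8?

1. n0.mk = 29  [given at root]
2. n0.wid = 7  [given at root]
3. n1.idx = -4  [S.mk - 33]
4. n1.fin = "nm"  ["nm"]
5. n2.idx = -3  [B₀.idx * -1 - 7]
6. n2.fin = "nmy"  [B₀.fin ++ "y"]
7. n3.ok = "mk"  [terminal]
8. n2.key = "mkm"  [d.ok ++ "m"]
9. n4.mk = 28  [B₀.idx + 32]
10. n4.wid = 3  [B₀.idx + 7]
11. n5.ok = "vz"  [terminal]
12. n6.live = true  [terminal]
13. n7.tag = false  [terminal]
14. n4.ok = 21  [len(d.ok) + 19]
15. n4.tag = 11  [len(d.ok) + 9]
16. n1.key = "xmkm"  ["x" ++ B₁.key]
17. n8.idx = -6  [S.wid - 13]
18. n8.fin = "vxmkm"  ["v" ++ B₀.key]
19. n10.ok = "vq"  [terminal]
20. n9.mk = -7  [-7]
21. n9.pre = 7  [len(d.ok) + 5]
22. n11.mk = 9  [terminal]
23. n12.mk = 3  [terminal]
24. n8.key = "nr"  ["nr"]
25. n0.ok = 11  [S.mk * -2 + 69]
26. n0.tag = 22  [S.wid + 15]

"vxmkm"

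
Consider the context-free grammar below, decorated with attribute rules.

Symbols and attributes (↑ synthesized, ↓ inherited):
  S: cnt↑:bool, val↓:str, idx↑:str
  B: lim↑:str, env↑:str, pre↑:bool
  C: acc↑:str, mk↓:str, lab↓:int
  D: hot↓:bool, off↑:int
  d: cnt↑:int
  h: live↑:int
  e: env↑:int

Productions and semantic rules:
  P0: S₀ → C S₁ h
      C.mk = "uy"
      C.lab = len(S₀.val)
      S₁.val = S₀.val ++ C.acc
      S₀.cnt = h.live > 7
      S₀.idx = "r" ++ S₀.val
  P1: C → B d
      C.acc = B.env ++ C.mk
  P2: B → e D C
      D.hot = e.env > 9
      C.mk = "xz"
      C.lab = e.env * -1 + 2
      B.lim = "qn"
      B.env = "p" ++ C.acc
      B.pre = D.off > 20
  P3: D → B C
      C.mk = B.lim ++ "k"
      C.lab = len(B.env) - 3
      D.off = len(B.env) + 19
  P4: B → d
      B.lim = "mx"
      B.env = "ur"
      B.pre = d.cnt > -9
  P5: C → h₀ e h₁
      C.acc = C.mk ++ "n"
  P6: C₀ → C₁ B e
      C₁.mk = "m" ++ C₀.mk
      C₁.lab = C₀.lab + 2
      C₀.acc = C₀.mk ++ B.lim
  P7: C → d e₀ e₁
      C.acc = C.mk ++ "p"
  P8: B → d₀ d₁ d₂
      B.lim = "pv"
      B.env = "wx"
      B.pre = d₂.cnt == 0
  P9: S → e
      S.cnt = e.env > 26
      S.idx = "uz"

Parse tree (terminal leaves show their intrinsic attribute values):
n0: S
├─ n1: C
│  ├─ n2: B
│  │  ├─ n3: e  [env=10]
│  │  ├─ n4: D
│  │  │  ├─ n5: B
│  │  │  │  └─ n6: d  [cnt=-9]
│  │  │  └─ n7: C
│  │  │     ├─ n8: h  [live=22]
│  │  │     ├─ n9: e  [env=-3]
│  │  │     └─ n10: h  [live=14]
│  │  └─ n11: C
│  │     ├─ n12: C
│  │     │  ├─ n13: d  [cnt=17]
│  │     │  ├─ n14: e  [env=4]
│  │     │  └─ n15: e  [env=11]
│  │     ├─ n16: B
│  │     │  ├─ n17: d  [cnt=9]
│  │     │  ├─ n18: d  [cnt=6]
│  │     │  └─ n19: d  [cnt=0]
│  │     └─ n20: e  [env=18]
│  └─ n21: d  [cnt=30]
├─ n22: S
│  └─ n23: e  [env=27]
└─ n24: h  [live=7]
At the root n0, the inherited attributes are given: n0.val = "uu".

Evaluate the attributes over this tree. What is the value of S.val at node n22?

1. n0.val = "uu"  [given at root]
2. n1.mk = "uy"  ["uy"]
3. n1.lab = 2  [len(S₀.val)]
4. n3.env = 10  [terminal]
5. n4.hot = true  [e.env > 9]
6. n6.cnt = -9  [terminal]
7. n5.lim = "mx"  ["mx"]
8. n5.env = "ur"  ["ur"]
9. n5.pre = false  [d.cnt > -9]
10. n7.mk = "mxk"  [B.lim ++ "k"]
11. n7.lab = -1  [len(B.env) - 3]
12. n8.live = 22  [terminal]
13. n9.env = -3  [terminal]
14. n10.live = 14  [terminal]
15. n7.acc = "mxkn"  [C.mk ++ "n"]
16. n4.off = 21  [len(B.env) + 19]
17. n11.mk = "xz"  ["xz"]
18. n11.lab = -8  [e.env * -1 + 2]
19. n12.mk = "mxz"  ["m" ++ C₀.mk]
20. n12.lab = -6  [C₀.lab + 2]
21. n13.cnt = 17  [terminal]
22. n14.env = 4  [terminal]
23. n15.env = 11  [terminal]
24. n12.acc = "mxzp"  [C.mk ++ "p"]
25. n17.cnt = 9  [terminal]
26. n18.cnt = 6  [terminal]
27. n19.cnt = 0  [terminal]
28. n16.lim = "pv"  ["pv"]
29. n16.env = "wx"  ["wx"]
30. n16.pre = true  [d₂.cnt == 0]
31. n20.env = 18  [terminal]
32. n11.acc = "xzpv"  [C₀.mk ++ B.lim]
33. n2.lim = "qn"  ["qn"]
34. n2.env = "pxzpv"  ["p" ++ C.acc]
35. n2.pre = true  [D.off > 20]
36. n21.cnt = 30  [terminal]
37. n1.acc = "pxzpvuy"  [B.env ++ C.mk]
38. n22.val = "uupxzpvuy"  [S₀.val ++ C.acc]
39. n23.env = 27  [terminal]
40. n22.cnt = true  [e.env > 26]
41. n22.idx = "uz"  ["uz"]
42. n24.live = 7  [terminal]
43. n0.cnt = false  [h.live > 7]
44. n0.idx = "ruu"  ["r" ++ S₀.val]

"uupxzpvuy"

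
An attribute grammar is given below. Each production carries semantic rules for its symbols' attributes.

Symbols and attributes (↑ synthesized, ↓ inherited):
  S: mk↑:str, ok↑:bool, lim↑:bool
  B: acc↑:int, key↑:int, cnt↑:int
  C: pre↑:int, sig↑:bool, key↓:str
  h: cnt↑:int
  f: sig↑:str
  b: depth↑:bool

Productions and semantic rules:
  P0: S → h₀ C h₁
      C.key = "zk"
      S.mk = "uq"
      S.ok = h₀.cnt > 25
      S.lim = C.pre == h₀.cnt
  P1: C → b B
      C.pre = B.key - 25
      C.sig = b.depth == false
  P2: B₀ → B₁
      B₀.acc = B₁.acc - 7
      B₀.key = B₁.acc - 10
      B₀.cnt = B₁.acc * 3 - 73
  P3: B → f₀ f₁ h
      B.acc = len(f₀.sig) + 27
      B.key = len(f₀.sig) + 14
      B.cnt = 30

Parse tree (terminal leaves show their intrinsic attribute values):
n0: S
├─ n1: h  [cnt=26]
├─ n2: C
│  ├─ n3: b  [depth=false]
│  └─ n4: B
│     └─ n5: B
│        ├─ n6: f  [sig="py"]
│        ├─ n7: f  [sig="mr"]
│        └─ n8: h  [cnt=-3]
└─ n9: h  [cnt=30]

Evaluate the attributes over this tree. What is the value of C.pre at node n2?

-6

1. n1.cnt = 26  [terminal]
2. n2.key = "zk"  ["zk"]
3. n3.depth = false  [terminal]
4. n6.sig = "py"  [terminal]
5. n7.sig = "mr"  [terminal]
6. n8.cnt = -3  [terminal]
7. n5.acc = 29  [len(f₀.sig) + 27]
8. n5.key = 16  [len(f₀.sig) + 14]
9. n5.cnt = 30  [30]
10. n4.acc = 22  [B₁.acc - 7]
11. n4.key = 19  [B₁.acc - 10]
12. n4.cnt = 14  [B₁.acc * 3 - 73]
13. n2.pre = -6  [B.key - 25]
14. n2.sig = true  [b.depth == false]
15. n9.cnt = 30  [terminal]
16. n0.mk = "uq"  ["uq"]
17. n0.ok = true  [h₀.cnt > 25]
18. n0.lim = false  [C.pre == h₀.cnt]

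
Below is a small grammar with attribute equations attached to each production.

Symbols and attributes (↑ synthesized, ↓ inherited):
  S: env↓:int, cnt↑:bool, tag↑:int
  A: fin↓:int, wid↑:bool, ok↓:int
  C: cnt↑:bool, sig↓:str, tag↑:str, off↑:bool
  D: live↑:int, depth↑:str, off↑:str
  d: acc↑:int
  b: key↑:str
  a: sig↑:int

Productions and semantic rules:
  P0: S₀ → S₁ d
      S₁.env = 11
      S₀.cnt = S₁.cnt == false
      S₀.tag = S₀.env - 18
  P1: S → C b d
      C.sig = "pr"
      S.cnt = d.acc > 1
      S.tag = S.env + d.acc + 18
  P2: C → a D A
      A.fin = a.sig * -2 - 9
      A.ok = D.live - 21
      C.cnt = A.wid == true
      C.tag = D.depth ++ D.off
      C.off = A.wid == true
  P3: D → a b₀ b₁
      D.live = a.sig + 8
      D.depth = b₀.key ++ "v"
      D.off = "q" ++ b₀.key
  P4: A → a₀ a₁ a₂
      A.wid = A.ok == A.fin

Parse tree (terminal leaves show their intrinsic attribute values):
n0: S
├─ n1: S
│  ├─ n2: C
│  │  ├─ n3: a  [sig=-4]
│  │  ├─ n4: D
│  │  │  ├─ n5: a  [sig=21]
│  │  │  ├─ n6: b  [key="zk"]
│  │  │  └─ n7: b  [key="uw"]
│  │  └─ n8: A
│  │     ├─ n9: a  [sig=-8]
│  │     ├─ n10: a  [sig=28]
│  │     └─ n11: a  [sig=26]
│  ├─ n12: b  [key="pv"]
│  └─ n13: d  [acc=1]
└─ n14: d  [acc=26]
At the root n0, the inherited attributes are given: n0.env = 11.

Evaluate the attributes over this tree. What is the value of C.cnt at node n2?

1. n0.env = 11  [given at root]
2. n1.env = 11  [11]
3. n2.sig = "pr"  ["pr"]
4. n3.sig = -4  [terminal]
5. n5.sig = 21  [terminal]
6. n6.key = "zk"  [terminal]
7. n7.key = "uw"  [terminal]
8. n4.live = 29  [a.sig + 8]
9. n4.depth = "zkv"  [b₀.key ++ "v"]
10. n4.off = "qzk"  ["q" ++ b₀.key]
11. n8.fin = -1  [a.sig * -2 - 9]
12. n8.ok = 8  [D.live - 21]
13. n9.sig = -8  [terminal]
14. n10.sig = 28  [terminal]
15. n11.sig = 26  [terminal]
16. n8.wid = false  [A.ok == A.fin]
17. n2.cnt = false  [A.wid == true]
18. n2.tag = "zkvqzk"  [D.depth ++ D.off]
19. n2.off = false  [A.wid == true]
20. n12.key = "pv"  [terminal]
21. n13.acc = 1  [terminal]
22. n1.cnt = false  [d.acc > 1]
23. n1.tag = 30  [S.env + d.acc + 18]
24. n14.acc = 26  [terminal]
25. n0.cnt = true  [S₁.cnt == false]
26. n0.tag = -7  [S₀.env - 18]

false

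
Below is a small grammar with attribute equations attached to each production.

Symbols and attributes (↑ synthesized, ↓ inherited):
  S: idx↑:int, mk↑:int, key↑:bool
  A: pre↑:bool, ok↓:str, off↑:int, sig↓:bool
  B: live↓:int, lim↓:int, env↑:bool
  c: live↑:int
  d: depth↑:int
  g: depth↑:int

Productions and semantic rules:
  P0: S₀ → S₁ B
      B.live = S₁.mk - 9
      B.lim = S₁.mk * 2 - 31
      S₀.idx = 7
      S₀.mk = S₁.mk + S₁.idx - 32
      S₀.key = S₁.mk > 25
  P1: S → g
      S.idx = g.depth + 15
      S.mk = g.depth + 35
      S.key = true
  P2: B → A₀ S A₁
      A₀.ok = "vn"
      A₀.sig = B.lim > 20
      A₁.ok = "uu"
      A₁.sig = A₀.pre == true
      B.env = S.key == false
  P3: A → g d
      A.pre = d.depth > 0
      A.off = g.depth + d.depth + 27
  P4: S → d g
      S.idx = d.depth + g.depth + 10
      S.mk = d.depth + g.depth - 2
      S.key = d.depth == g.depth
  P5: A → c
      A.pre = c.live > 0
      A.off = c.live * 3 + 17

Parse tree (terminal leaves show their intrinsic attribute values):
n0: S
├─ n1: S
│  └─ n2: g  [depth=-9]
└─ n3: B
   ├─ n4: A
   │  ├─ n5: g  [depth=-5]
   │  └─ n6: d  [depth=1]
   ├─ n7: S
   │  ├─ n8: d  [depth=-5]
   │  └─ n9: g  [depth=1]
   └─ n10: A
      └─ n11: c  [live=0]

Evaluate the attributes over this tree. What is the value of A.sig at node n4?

true

1. n2.depth = -9  [terminal]
2. n1.idx = 6  [g.depth + 15]
3. n1.mk = 26  [g.depth + 35]
4. n1.key = true  [true]
5. n3.live = 17  [S₁.mk - 9]
6. n3.lim = 21  [S₁.mk * 2 - 31]
7. n4.ok = "vn"  ["vn"]
8. n4.sig = true  [B.lim > 20]
9. n5.depth = -5  [terminal]
10. n6.depth = 1  [terminal]
11. n4.pre = true  [d.depth > 0]
12. n4.off = 23  [g.depth + d.depth + 27]
13. n8.depth = -5  [terminal]
14. n9.depth = 1  [terminal]
15. n7.idx = 6  [d.depth + g.depth + 10]
16. n7.mk = -6  [d.depth + g.depth - 2]
17. n7.key = false  [d.depth == g.depth]
18. n10.ok = "uu"  ["uu"]
19. n10.sig = true  [A₀.pre == true]
20. n11.live = 0  [terminal]
21. n10.pre = false  [c.live > 0]
22. n10.off = 17  [c.live * 3 + 17]
23. n3.env = true  [S.key == false]
24. n0.idx = 7  [7]
25. n0.mk = 0  [S₁.mk + S₁.idx - 32]
26. n0.key = true  [S₁.mk > 25]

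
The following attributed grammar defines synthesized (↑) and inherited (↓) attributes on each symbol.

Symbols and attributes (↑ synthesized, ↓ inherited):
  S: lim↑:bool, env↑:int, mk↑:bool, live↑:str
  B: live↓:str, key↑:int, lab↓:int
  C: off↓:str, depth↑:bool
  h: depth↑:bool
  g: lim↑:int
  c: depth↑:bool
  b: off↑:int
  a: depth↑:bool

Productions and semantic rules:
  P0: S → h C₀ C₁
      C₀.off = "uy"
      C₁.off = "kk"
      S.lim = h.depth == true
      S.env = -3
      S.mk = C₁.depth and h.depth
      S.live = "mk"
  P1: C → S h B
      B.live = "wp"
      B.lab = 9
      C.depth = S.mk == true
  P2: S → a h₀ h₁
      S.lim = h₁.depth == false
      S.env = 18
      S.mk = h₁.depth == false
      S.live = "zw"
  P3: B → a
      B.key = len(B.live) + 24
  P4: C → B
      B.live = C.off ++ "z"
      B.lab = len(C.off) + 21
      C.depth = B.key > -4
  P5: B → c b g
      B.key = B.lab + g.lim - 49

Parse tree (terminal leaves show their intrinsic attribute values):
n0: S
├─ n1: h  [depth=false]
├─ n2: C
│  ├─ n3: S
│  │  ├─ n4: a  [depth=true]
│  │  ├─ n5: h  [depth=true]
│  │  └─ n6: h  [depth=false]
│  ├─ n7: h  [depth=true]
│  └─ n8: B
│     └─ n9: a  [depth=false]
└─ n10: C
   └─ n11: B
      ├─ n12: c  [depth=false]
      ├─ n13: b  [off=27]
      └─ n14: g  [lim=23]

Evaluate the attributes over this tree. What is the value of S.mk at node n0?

1. n1.depth = false  [terminal]
2. n2.off = "uy"  ["uy"]
3. n4.depth = true  [terminal]
4. n5.depth = true  [terminal]
5. n6.depth = false  [terminal]
6. n3.lim = true  [h₁.depth == false]
7. n3.env = 18  [18]
8. n3.mk = true  [h₁.depth == false]
9. n3.live = "zw"  ["zw"]
10. n7.depth = true  [terminal]
11. n8.live = "wp"  ["wp"]
12. n8.lab = 9  [9]
13. n9.depth = false  [terminal]
14. n8.key = 26  [len(B.live) + 24]
15. n2.depth = true  [S.mk == true]
16. n10.off = "kk"  ["kk"]
17. n11.live = "kkz"  [C.off ++ "z"]
18. n11.lab = 23  [len(C.off) + 21]
19. n12.depth = false  [terminal]
20. n13.off = 27  [terminal]
21. n14.lim = 23  [terminal]
22. n11.key = -3  [B.lab + g.lim - 49]
23. n10.depth = true  [B.key > -4]
24. n0.lim = false  [h.depth == true]
25. n0.env = -3  [-3]
26. n0.mk = false  [C₁.depth and h.depth]
27. n0.live = "mk"  ["mk"]

false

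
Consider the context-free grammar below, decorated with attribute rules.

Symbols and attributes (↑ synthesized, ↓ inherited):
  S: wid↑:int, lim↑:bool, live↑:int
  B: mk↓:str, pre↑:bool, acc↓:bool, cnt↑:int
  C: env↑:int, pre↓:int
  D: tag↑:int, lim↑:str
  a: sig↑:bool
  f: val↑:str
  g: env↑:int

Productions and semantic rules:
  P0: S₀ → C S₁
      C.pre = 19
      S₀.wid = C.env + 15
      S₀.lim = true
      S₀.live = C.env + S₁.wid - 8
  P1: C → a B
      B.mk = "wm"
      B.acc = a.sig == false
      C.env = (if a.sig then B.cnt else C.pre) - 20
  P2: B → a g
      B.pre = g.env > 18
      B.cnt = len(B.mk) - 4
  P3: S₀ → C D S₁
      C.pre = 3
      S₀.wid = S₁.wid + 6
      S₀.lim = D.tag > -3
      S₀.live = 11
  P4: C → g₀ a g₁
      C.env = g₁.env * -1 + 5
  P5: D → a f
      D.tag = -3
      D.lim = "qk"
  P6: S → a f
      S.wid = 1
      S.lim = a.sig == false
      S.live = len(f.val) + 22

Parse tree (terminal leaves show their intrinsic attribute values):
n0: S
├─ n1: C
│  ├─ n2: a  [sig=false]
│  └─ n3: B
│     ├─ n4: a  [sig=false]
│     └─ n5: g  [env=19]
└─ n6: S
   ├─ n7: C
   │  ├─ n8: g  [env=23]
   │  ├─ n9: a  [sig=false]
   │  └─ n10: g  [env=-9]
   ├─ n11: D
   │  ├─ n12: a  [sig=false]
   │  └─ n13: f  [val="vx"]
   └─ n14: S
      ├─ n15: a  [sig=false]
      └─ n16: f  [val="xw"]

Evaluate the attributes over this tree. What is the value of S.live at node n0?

1. n1.pre = 19  [19]
2. n2.sig = false  [terminal]
3. n3.mk = "wm"  ["wm"]
4. n3.acc = true  [a.sig == false]
5. n4.sig = false  [terminal]
6. n5.env = 19  [terminal]
7. n3.pre = true  [g.env > 18]
8. n3.cnt = -2  [len(B.mk) - 4]
9. n1.env = -1  [(if a.sig then B.cnt else C.pre) - 20]
10. n7.pre = 3  [3]
11. n8.env = 23  [terminal]
12. n9.sig = false  [terminal]
13. n10.env = -9  [terminal]
14. n7.env = 14  [g₁.env * -1 + 5]
15. n12.sig = false  [terminal]
16. n13.val = "vx"  [terminal]
17. n11.tag = -3  [-3]
18. n11.lim = "qk"  ["qk"]
19. n15.sig = false  [terminal]
20. n16.val = "xw"  [terminal]
21. n14.wid = 1  [1]
22. n14.lim = true  [a.sig == false]
23. n14.live = 24  [len(f.val) + 22]
24. n6.wid = 7  [S₁.wid + 6]
25. n6.lim = false  [D.tag > -3]
26. n6.live = 11  [11]
27. n0.wid = 14  [C.env + 15]
28. n0.lim = true  [true]
29. n0.live = -2  [C.env + S₁.wid - 8]

-2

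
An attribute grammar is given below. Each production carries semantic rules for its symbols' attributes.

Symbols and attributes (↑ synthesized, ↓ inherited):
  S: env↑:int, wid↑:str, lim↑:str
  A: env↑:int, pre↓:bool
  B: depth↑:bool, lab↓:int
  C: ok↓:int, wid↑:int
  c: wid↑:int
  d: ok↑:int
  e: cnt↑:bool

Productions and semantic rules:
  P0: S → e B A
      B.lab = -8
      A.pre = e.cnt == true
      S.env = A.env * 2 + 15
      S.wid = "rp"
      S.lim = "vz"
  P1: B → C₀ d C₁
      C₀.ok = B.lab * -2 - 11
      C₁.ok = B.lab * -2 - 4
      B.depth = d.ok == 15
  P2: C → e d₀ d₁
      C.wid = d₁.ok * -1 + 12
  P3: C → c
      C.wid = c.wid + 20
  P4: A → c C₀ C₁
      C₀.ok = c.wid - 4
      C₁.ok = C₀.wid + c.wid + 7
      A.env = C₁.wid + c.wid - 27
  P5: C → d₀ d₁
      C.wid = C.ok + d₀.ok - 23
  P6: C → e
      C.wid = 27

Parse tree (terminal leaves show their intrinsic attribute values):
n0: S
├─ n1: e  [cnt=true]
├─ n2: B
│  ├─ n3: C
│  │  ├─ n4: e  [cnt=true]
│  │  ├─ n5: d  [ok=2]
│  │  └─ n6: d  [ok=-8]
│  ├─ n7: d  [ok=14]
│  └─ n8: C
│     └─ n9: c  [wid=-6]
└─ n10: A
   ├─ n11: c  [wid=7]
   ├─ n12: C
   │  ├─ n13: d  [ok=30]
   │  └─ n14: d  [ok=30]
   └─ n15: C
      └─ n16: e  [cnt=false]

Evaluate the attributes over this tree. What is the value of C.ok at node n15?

1. n1.cnt = true  [terminal]
2. n2.lab = -8  [-8]
3. n3.ok = 5  [B.lab * -2 - 11]
4. n4.cnt = true  [terminal]
5. n5.ok = 2  [terminal]
6. n6.ok = -8  [terminal]
7. n3.wid = 20  [d₁.ok * -1 + 12]
8. n7.ok = 14  [terminal]
9. n8.ok = 12  [B.lab * -2 - 4]
10. n9.wid = -6  [terminal]
11. n8.wid = 14  [c.wid + 20]
12. n2.depth = false  [d.ok == 15]
13. n10.pre = true  [e.cnt == true]
14. n11.wid = 7  [terminal]
15. n12.ok = 3  [c.wid - 4]
16. n13.ok = 30  [terminal]
17. n14.ok = 30  [terminal]
18. n12.wid = 10  [C.ok + d₀.ok - 23]
19. n15.ok = 24  [C₀.wid + c.wid + 7]
20. n16.cnt = false  [terminal]
21. n15.wid = 27  [27]
22. n10.env = 7  [C₁.wid + c.wid - 27]
23. n0.env = 29  [A.env * 2 + 15]
24. n0.wid = "rp"  ["rp"]
25. n0.lim = "vz"  ["vz"]

24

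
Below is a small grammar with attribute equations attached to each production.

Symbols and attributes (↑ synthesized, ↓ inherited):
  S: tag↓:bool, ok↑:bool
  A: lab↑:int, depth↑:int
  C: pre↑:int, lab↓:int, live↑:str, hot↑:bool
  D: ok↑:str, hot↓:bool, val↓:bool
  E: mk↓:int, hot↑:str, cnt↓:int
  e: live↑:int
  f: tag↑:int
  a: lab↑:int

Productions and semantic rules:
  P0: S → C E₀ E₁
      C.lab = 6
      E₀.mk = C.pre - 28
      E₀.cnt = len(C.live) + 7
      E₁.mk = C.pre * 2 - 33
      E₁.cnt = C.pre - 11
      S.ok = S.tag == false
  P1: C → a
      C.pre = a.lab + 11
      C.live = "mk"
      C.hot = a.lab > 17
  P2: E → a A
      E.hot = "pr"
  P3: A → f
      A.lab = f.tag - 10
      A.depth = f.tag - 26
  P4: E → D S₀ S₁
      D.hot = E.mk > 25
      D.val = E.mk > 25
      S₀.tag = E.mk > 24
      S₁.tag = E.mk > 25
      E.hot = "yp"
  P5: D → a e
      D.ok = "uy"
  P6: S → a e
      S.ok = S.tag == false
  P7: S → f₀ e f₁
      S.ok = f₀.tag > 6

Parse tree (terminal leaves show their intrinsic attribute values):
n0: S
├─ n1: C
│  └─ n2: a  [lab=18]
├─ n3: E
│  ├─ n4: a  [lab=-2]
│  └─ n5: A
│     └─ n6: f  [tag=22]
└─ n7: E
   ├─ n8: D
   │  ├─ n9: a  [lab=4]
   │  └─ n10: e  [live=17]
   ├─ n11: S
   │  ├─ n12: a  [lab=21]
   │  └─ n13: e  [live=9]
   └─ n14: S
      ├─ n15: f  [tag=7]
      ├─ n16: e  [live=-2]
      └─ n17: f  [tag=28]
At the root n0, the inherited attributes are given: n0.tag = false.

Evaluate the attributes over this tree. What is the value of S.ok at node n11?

1. n0.tag = false  [given at root]
2. n1.lab = 6  [6]
3. n2.lab = 18  [terminal]
4. n1.pre = 29  [a.lab + 11]
5. n1.live = "mk"  ["mk"]
6. n1.hot = true  [a.lab > 17]
7. n3.mk = 1  [C.pre - 28]
8. n3.cnt = 9  [len(C.live) + 7]
9. n4.lab = -2  [terminal]
10. n6.tag = 22  [terminal]
11. n5.lab = 12  [f.tag - 10]
12. n5.depth = -4  [f.tag - 26]
13. n3.hot = "pr"  ["pr"]
14. n7.mk = 25  [C.pre * 2 - 33]
15. n7.cnt = 18  [C.pre - 11]
16. n8.hot = false  [E.mk > 25]
17. n8.val = false  [E.mk > 25]
18. n9.lab = 4  [terminal]
19. n10.live = 17  [terminal]
20. n8.ok = "uy"  ["uy"]
21. n11.tag = true  [E.mk > 24]
22. n12.lab = 21  [terminal]
23. n13.live = 9  [terminal]
24. n11.ok = false  [S.tag == false]
25. n14.tag = false  [E.mk > 25]
26. n15.tag = 7  [terminal]
27. n16.live = -2  [terminal]
28. n17.tag = 28  [terminal]
29. n14.ok = true  [f₀.tag > 6]
30. n7.hot = "yp"  ["yp"]
31. n0.ok = true  [S.tag == false]

false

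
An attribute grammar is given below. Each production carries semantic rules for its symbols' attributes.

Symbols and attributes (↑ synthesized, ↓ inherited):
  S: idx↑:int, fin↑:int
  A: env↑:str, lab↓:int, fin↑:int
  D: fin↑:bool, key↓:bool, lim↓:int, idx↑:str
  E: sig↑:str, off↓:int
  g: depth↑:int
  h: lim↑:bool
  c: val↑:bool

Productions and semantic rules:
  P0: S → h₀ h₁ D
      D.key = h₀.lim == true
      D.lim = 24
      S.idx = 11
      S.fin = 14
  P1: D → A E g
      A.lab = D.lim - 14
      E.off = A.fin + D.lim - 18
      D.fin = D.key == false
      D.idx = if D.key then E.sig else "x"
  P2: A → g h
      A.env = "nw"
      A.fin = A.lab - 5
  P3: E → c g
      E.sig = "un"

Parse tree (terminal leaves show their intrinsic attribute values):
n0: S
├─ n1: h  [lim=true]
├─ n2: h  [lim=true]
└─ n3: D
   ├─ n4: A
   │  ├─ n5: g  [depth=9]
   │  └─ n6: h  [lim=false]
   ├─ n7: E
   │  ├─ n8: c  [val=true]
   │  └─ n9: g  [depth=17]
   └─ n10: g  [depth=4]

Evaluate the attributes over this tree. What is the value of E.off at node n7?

11

1. n1.lim = true  [terminal]
2. n2.lim = true  [terminal]
3. n3.key = true  [h₀.lim == true]
4. n3.lim = 24  [24]
5. n4.lab = 10  [D.lim - 14]
6. n5.depth = 9  [terminal]
7. n6.lim = false  [terminal]
8. n4.env = "nw"  ["nw"]
9. n4.fin = 5  [A.lab - 5]
10. n7.off = 11  [A.fin + D.lim - 18]
11. n8.val = true  [terminal]
12. n9.depth = 17  [terminal]
13. n7.sig = "un"  ["un"]
14. n10.depth = 4  [terminal]
15. n3.fin = false  [D.key == false]
16. n3.idx = "un"  [if D.key then E.sig else "x"]
17. n0.idx = 11  [11]
18. n0.fin = 14  [14]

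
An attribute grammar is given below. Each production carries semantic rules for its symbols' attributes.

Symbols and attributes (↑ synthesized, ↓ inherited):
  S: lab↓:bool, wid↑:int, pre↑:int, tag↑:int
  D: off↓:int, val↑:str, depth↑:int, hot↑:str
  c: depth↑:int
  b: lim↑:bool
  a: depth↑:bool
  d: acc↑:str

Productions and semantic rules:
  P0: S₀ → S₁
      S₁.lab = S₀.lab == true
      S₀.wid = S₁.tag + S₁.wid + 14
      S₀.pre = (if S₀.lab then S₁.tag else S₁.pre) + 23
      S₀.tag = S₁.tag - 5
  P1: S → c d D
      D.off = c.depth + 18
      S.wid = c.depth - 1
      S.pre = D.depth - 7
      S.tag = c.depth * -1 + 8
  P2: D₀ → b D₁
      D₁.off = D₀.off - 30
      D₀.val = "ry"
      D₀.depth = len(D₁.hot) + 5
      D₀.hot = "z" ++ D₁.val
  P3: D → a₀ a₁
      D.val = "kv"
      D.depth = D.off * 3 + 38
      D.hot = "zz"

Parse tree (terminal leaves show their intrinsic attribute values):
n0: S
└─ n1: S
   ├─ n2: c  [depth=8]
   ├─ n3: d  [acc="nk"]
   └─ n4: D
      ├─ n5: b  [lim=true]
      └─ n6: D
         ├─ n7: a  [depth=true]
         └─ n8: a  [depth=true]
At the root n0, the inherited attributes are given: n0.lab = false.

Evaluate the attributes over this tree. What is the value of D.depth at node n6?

1. n0.lab = false  [given at root]
2. n1.lab = false  [S₀.lab == true]
3. n2.depth = 8  [terminal]
4. n3.acc = "nk"  [terminal]
5. n4.off = 26  [c.depth + 18]
6. n5.lim = true  [terminal]
7. n6.off = -4  [D₀.off - 30]
8. n7.depth = true  [terminal]
9. n8.depth = true  [terminal]
10. n6.val = "kv"  ["kv"]
11. n6.depth = 26  [D.off * 3 + 38]
12. n6.hot = "zz"  ["zz"]
13. n4.val = "ry"  ["ry"]
14. n4.depth = 7  [len(D₁.hot) + 5]
15. n4.hot = "zkv"  ["z" ++ D₁.val]
16. n1.wid = 7  [c.depth - 1]
17. n1.pre = 0  [D.depth - 7]
18. n1.tag = 0  [c.depth * -1 + 8]
19. n0.wid = 21  [S₁.tag + S₁.wid + 14]
20. n0.pre = 23  [(if S₀.lab then S₁.tag else S₁.pre) + 23]
21. n0.tag = -5  [S₁.tag - 5]

26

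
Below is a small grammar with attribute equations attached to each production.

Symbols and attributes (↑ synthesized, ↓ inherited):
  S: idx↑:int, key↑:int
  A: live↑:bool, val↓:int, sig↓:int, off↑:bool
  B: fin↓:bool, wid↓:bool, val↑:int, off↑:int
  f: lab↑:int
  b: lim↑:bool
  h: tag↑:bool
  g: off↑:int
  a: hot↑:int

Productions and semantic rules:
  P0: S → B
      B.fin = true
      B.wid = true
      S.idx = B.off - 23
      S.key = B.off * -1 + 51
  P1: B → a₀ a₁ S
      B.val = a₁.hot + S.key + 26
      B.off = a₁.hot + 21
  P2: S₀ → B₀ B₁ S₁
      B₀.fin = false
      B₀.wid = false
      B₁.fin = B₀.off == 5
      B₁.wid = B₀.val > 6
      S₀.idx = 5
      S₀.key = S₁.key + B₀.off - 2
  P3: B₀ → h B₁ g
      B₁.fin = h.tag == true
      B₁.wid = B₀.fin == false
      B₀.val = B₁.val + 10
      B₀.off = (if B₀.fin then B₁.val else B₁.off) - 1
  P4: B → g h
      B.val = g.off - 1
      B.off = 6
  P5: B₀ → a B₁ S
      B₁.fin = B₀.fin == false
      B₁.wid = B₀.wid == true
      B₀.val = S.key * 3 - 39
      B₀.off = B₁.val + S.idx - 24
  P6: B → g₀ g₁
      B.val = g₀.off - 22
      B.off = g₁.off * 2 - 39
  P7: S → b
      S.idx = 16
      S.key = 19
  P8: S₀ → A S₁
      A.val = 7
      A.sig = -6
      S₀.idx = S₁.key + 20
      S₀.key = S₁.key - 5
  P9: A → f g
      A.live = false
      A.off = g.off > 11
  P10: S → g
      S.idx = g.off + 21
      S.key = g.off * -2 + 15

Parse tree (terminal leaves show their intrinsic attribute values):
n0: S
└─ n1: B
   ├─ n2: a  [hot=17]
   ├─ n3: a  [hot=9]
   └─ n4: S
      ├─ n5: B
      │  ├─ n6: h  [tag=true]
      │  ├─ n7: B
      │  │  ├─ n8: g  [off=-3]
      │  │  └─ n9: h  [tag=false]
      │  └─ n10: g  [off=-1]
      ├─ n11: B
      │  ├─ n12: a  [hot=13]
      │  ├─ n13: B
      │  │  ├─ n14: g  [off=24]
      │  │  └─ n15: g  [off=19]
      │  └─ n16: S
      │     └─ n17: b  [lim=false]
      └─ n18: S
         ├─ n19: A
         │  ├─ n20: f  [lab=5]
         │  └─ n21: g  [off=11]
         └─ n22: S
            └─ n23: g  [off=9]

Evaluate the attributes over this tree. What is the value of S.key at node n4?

1. n1.fin = true  [true]
2. n1.wid = true  [true]
3. n2.hot = 17  [terminal]
4. n3.hot = 9  [terminal]
5. n5.fin = false  [false]
6. n5.wid = false  [false]
7. n6.tag = true  [terminal]
8. n7.fin = true  [h.tag == true]
9. n7.wid = true  [B₀.fin == false]
10. n8.off = -3  [terminal]
11. n9.tag = false  [terminal]
12. n7.val = -4  [g.off - 1]
13. n7.off = 6  [6]
14. n10.off = -1  [terminal]
15. n5.val = 6  [B₁.val + 10]
16. n5.off = 5  [(if B₀.fin then B₁.val else B₁.off) - 1]
17. n11.fin = true  [B₀.off == 5]
18. n11.wid = false  [B₀.val > 6]
19. n12.hot = 13  [terminal]
20. n13.fin = false  [B₀.fin == false]
21. n13.wid = false  [B₀.wid == true]
22. n14.off = 24  [terminal]
23. n15.off = 19  [terminal]
24. n13.val = 2  [g₀.off - 22]
25. n13.off = -1  [g₁.off * 2 - 39]
26. n17.lim = false  [terminal]
27. n16.idx = 16  [16]
28. n16.key = 19  [19]
29. n11.val = 18  [S.key * 3 - 39]
30. n11.off = -6  [B₁.val + S.idx - 24]
31. n19.val = 7  [7]
32. n19.sig = -6  [-6]
33. n20.lab = 5  [terminal]
34. n21.off = 11  [terminal]
35. n19.live = false  [false]
36. n19.off = false  [g.off > 11]
37. n23.off = 9  [terminal]
38. n22.idx = 30  [g.off + 21]
39. n22.key = -3  [g.off * -2 + 15]
40. n18.idx = 17  [S₁.key + 20]
41. n18.key = -8  [S₁.key - 5]
42. n4.idx = 5  [5]
43. n4.key = -5  [S₁.key + B₀.off - 2]
44. n1.val = 30  [a₁.hot + S.key + 26]
45. n1.off = 30  [a₁.hot + 21]
46. n0.idx = 7  [B.off - 23]
47. n0.key = 21  [B.off * -1 + 51]

-5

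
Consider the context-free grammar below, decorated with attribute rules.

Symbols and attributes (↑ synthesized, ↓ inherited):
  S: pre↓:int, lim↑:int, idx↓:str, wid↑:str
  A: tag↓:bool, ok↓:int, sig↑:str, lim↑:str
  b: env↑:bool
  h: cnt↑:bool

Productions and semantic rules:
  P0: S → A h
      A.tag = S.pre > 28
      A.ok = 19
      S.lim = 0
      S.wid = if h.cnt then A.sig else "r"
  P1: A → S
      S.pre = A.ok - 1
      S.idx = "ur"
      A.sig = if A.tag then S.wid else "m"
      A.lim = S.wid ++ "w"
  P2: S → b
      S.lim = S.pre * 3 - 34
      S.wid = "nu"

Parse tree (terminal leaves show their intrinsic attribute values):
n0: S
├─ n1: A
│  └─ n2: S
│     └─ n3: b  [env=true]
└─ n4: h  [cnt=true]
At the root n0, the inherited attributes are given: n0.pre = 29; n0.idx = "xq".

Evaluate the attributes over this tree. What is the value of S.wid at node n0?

1. n0.pre = 29  [given at root]
2. n0.idx = "xq"  [given at root]
3. n1.tag = true  [S.pre > 28]
4. n1.ok = 19  [19]
5. n2.pre = 18  [A.ok - 1]
6. n2.idx = "ur"  ["ur"]
7. n3.env = true  [terminal]
8. n2.lim = 20  [S.pre * 3 - 34]
9. n2.wid = "nu"  ["nu"]
10. n1.sig = "nu"  [if A.tag then S.wid else "m"]
11. n1.lim = "nuw"  [S.wid ++ "w"]
12. n4.cnt = true  [terminal]
13. n0.lim = 0  [0]
14. n0.wid = "nu"  [if h.cnt then A.sig else "r"]

"nu"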